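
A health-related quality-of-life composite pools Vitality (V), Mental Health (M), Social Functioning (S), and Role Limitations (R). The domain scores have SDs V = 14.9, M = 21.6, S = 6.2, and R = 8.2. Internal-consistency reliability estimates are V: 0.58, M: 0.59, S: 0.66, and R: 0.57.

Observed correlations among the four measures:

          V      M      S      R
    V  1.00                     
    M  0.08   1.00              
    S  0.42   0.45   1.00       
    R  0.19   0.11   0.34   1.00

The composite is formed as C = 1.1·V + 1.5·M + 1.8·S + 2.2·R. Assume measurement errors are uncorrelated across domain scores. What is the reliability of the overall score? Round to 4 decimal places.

0.7323

Var(C) = 1.1²·14.9² + 1.5²·21.6² + 1.8²·6.2² + 2.2²·8.2² + 2·[1.65·14.9·21.6·0.08 + 1.98·14.9·6.2·0.42 + 2.42·14.9·8.2·0.19 + 2.7·21.6·6.2·0.45 + 3.3·21.6·8.2·0.11 + 3.96·6.2·8.2·0.34] = 1768.38 + 941.886 = 2710.26.
With uncorrelated errors the cross-covariances are all true-score covariance, so they carry over unchanged; only the diagonal terms shrink to ρᵢσᵢ².
True-score variance = [1.1²·14.9²·0.58 + 1.5²·21.6²·0.59 + 1.8²·6.2²·0.66 + 2.2²·8.2²·0.57] + 941.886 = 1042.87 + 941.886 = 1984.75.
Reliability = 1984.75 / 2710.26 = 0.7323.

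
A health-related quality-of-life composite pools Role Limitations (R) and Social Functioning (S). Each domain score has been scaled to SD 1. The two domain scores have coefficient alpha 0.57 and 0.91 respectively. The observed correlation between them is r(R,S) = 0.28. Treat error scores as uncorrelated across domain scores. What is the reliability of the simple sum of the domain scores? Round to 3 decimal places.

Var(R+S) = 2 + 2·[0.28] = 2 + 0.56 = 2.56.
With uncorrelated errors the cross-covariances are all true-score covariance, so they carry over unchanged; only the diagonal terms shrink to ρᵢσᵢ².
True-score variance = [0.57 + 0.91] + 0.56 = 1.48 + 0.56 = 2.04.
Reliability = 2.04 / 2.56 = 0.797.

0.797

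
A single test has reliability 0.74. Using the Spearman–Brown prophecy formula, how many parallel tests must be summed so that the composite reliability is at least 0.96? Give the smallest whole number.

k ≥ ρ*(1−ρ₁)/(ρ₁(1−ρ*)) = 0.96·0.26 / (0.74·0.04) = 8.432.
Smallest integer k = 9.

9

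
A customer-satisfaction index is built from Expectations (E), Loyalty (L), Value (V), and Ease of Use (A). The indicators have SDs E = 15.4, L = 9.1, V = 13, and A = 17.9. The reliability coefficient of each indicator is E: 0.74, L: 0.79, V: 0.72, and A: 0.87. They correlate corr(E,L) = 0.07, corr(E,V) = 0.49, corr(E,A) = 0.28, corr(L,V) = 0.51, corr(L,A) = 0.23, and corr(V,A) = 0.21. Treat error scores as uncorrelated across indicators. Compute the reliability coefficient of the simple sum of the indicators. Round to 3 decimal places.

Var(E+L+V+A) = 15.4² + 9.1² + 13² + 17.9² + 2·[15.4·9.1·0.07 + 15.4·13·0.49 + 15.4·17.9·0.28 + 9.1·13·0.51 + 9.1·17.9·0.23 + 13·17.9·0.21] = 809.38 + 663.515 = 1472.89.
Under uncorrelated errors the observed covariances equal the true-score covariances, so only the own-variance terms attenuate.
True-score variance = [15.4²·0.74 + 9.1²·0.79 + 13²·0.72 + 17.9²·0.87] + 663.515 = 641.355 + 663.515 = 1304.87.
Reliability = 1304.87 / 1472.89 = 0.886.

0.886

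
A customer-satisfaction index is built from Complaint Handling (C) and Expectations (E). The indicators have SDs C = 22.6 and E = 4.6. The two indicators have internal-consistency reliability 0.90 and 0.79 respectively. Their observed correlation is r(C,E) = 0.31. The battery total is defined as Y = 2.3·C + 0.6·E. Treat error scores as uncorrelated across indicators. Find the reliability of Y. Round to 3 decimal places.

0.903

Var(Y) = 2.3²·22.6² + 0.6²·4.6² + 2·[1.38·22.6·4.6·0.31] = 2709.54 + 88.9482 = 2798.49.
Because errors are independent across components, Cov(Tᵢ,Tⱼ) = Cov(Xᵢ,Xⱼ); the off-diagonal part of the true-score variance is the same as above.
True-score variance = [2.3²·22.6²·0.90 + 0.6²·4.6²·0.79] + 88.9482 = 2437.75 + 88.9482 = 2526.69.
Reliability = 2526.69 / 2798.49 = 0.903.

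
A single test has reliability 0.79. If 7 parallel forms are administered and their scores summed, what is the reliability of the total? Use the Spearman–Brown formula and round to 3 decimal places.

ρ_k = kρ / (1 + (k−1)ρ) = 7·0.79 / (1 + 6·0.79) = 5.530 / 5.740 = 0.963.

0.963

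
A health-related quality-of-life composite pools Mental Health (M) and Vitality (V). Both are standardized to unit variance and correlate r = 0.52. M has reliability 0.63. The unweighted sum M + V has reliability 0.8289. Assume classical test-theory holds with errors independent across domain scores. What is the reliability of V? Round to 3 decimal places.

0.850

Var(M+V) = 2 + 2·0.52 = 3.040.
True-score variance = ρ_M + ρ_V + 2·0.52, so 0.8289 = (0.63 + ρ_V + 1.04) / 3.040.
ρ_V = 0.8289·3.040 − 0.63 − 1.04 = 0.850.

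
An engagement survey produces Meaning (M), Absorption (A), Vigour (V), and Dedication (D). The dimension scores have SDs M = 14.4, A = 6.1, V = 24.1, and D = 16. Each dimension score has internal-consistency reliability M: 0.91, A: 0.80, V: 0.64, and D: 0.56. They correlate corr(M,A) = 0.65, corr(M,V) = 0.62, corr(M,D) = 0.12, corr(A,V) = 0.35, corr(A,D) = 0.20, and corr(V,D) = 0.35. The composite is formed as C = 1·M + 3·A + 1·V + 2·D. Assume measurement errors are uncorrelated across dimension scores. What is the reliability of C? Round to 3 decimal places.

0.819

Var(C) = 14.4² + 3²·6.1² + 24.1² + 2²·16² + 2·[3·14.4·6.1·0.65 + 14.4·24.1·0.62 + 2·14.4·16·0.12 + 3·6.1·24.1·0.35 + 6·6.1·16·0.20 + 2·24.1·16·0.35] = 2147.06 + 1966.3 = 4113.36.
With uncorrelated errors the cross-covariances are all true-score covariance, so they carry over unchanged; only the diagonal terms shrink to ρᵢσᵢ².
True-score variance = [14.4²·0.91 + 3²·6.1²·0.80 + 24.1²·0.64 + 2²·16²·0.56] + 1966.3 = 1401.77 + 1966.3 = 3368.07.
Reliability = 3368.07 / 4113.36 = 0.819.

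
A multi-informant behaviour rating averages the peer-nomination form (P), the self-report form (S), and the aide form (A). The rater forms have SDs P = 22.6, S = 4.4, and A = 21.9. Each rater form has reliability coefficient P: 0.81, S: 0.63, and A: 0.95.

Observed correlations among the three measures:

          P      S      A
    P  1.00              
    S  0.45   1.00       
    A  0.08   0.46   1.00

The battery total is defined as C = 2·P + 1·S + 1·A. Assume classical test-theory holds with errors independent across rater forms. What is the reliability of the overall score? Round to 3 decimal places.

Var(C) = 2²·22.6² + 4.4² + 21.9² + 2·[2·22.6·4.4·0.45 + 2·22.6·21.9·0.08 + 4.4·21.9·0.46] = 2542.01 + 426.024 = 2968.03.
Under uncorrelated errors the observed covariances equal the true-score covariances, so only the own-variance terms attenuate.
True-score variance = [2²·22.6²·0.81 + 4.4²·0.63 + 21.9²·0.95] + 426.024 = 2122.69 + 426.024 = 2548.71.
Reliability = 2548.71 / 2968.03 = 0.859.

0.859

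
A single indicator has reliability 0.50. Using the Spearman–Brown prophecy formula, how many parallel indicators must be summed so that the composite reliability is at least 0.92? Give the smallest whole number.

k ≥ ρ*(1−ρ₁)/(ρ₁(1−ρ*)) = 0.92·0.50 / (0.50·0.08) = 11.500.
Smallest integer k = 12.

12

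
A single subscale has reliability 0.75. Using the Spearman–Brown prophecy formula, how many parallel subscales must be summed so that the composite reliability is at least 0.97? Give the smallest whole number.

11

k ≥ ρ*(1−ρ₁)/(ρ₁(1−ρ*)) = 0.97·0.25 / (0.75·0.03) = 10.778.
Smallest integer k = 11.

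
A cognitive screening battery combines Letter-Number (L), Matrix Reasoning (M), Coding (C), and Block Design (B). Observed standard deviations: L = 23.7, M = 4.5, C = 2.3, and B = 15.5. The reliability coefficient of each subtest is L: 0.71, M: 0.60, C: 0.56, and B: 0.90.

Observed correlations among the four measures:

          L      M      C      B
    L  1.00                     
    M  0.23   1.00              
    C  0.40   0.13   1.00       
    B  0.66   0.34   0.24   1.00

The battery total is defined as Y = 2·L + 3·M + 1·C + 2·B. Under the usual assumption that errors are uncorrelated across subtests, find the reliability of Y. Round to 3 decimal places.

0.864

Var(Y) = 2²·23.7² + 3²·4.5² + 2.3² + 2²·15.5² + 2·[6·23.7·4.5·0.23 + 2·23.7·2.3·0.40 + 4·23.7·15.5·0.66 + 3·4.5·2.3·0.13 + 6·4.5·15.5·0.34 + 2·2.3·15.5·0.24] = 3395.3 + 2648.05 = 6043.35.
Because errors are independent across components, Cov(Tᵢ,Tⱼ) = Cov(Xᵢ,Xⱼ); the off-diagonal part of the true-score variance is the same as above.
True-score variance = [2²·23.7²·0.71 + 3²·4.5²·0.60 + 2.3²·0.56 + 2²·15.5²·0.90] + 2648.05 = 2572.41 + 2648.05 = 5220.47.
Reliability = 5220.47 / 6043.35 = 0.864.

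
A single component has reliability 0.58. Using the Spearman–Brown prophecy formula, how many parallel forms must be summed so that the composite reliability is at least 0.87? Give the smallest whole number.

k ≥ ρ*(1−ρ₁)/(ρ₁(1−ρ*)) = 0.87·0.42 / (0.58·0.13) = 4.846.
Smallest integer k = 5.

5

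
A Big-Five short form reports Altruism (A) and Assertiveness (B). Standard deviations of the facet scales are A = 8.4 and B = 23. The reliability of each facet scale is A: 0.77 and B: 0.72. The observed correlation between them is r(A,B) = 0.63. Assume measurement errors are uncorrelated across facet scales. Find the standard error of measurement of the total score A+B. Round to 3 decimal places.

12.820

Var(total) = 599.56 + 243.432 = 842.992.
True-score variance = 435.211 + 243.432 = 678.643, so reliability = 0.8050.
Error variance = 842.992 − 678.643 = 164.349; SEM = √164.349 = 12.820.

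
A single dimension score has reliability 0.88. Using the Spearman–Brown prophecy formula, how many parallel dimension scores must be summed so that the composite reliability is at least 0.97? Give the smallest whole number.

k ≥ ρ*(1−ρ₁)/(ρ₁(1−ρ*)) = 0.97·0.12 / (0.88·0.03) = 4.409.
Smallest integer k = 5.

5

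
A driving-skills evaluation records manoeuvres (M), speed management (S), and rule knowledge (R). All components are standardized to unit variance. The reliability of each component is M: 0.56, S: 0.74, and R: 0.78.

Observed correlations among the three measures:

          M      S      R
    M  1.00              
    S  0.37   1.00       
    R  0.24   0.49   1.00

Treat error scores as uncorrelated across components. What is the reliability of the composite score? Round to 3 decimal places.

Var(M+S+R) = 3 + 2·[0.37 + 0.24 + 0.49] = 3 + 2.2 = 5.2.
Because errors are independent across components, Cov(Tᵢ,Tⱼ) = Cov(Xᵢ,Xⱼ); the off-diagonal part of the true-score variance is the same as above.
True-score variance = [0.56 + 0.74 + 0.78] + 2.2 = 2.08 + 2.2 = 4.28.
Reliability = 4.28 / 5.2 = 0.823.

0.823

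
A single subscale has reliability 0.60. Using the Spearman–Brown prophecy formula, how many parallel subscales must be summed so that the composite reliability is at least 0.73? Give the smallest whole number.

k ≥ ρ*(1−ρ₁)/(ρ₁(1−ρ*)) = 0.73·0.40 / (0.60·0.27) = 1.802.
Smallest integer k = 2.

2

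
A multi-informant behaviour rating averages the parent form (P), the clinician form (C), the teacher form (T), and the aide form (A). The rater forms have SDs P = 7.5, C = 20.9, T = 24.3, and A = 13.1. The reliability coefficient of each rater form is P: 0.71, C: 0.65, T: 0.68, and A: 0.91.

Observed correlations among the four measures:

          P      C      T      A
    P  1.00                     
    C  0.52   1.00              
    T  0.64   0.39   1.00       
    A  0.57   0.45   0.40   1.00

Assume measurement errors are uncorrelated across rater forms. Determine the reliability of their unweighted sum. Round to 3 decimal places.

0.860

Var(P+C+T+A) = 7.5² + 20.9² + 24.3² + 13.1² + 2·[7.5·20.9·0.52 + 7.5·24.3·0.64 + 7.5·13.1·0.57 + 20.9·24.3·0.39 + 20.9·13.1·0.45 + 24.3·13.1·0.40] = 1255.16 + 1405.52 = 2660.68.
Under uncorrelated errors the observed covariances equal the true-score covariances, so only the own-variance terms attenuate.
True-score variance = [7.5²·0.71 + 20.9²·0.65 + 24.3²·0.68 + 13.1²·0.91] + 1405.52 = 881.562 + 1405.52 = 2287.08.
Reliability = 2287.08 / 2660.68 = 0.860.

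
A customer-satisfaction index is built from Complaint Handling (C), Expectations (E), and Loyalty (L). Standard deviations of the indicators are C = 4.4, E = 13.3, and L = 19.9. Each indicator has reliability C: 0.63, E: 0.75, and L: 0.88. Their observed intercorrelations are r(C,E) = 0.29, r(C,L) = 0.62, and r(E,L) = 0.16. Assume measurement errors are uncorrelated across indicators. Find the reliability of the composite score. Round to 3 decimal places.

0.879

Var(C+E+L) = 4.4² + 13.3² + 19.9² + 2·[4.4·13.3·0.29 + 4.4·19.9·0.62 + 13.3·19.9·0.16] = 592.26 + 227.21 = 819.47.
Because errors are independent across components, Cov(Tᵢ,Tⱼ) = Cov(Xᵢ,Xⱼ); the off-diagonal part of the true-score variance is the same as above.
True-score variance = [4.4²·0.63 + 13.3²·0.75 + 19.9²·0.88] + 227.21 = 493.353 + 227.21 = 720.563.
Reliability = 720.563 / 819.47 = 0.879.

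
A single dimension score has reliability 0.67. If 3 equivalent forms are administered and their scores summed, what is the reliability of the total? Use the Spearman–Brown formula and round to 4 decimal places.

ρ_k = kρ / (1 + (k−1)ρ) = 3·0.67 / (1 + 2·0.67) = 2.010 / 2.340 = 0.8590.

0.8590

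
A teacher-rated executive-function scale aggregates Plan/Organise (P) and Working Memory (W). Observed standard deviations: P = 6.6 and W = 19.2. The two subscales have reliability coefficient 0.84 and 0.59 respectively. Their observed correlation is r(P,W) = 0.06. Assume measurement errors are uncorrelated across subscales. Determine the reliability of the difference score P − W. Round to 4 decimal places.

0.6017

Var(P−W) = 6.6² + 19.2² − 2·6.6·19.2·0.06 = 412.2 − 15.2064 = 396.994.
With uncorrelated errors the cross-covariances are all true-score covariance, so they carry over unchanged; only the diagonal terms shrink to ρᵢσᵢ².
True-score variance = [6.6²·0.84 + 19.2²·0.59] − 15.2064 = 254.088 − 15.2064 = 238.882.
Reliability = 238.882 / 396.994 = 0.6017.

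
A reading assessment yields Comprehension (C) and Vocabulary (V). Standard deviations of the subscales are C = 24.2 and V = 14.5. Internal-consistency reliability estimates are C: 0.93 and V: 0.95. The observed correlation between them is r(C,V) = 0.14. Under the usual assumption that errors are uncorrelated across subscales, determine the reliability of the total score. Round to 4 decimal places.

0.9424

Var(C+V) = 24.2² + 14.5² + 2·[24.2·14.5·0.14] = 795.89 + 98.252 = 894.142.
With uncorrelated errors the cross-covariances are all true-score covariance, so they carry over unchanged; only the diagonal terms shrink to ρᵢσᵢ².
True-score variance = [24.2²·0.93 + 14.5²·0.95] + 98.252 = 744.383 + 98.252 = 842.635.
Reliability = 842.635 / 894.142 = 0.9424.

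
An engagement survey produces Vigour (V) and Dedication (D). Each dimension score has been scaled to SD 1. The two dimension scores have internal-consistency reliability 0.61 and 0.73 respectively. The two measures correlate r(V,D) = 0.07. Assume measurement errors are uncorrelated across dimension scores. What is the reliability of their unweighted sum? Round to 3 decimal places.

0.692

Var(V+D) = 2 + 2·[0.07] = 2 + 0.14 = 2.14.
With uncorrelated errors the cross-covariances are all true-score covariance, so they carry over unchanged; only the diagonal terms shrink to ρᵢσᵢ².
True-score variance = [0.61 + 0.73] + 0.14 = 1.34 + 0.14 = 1.48.
Reliability = 1.48 / 2.14 = 0.692.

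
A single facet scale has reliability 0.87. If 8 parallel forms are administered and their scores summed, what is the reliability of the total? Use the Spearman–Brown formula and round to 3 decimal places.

ρ_k = kρ / (1 + (k−1)ρ) = 8·0.87 / (1 + 7·0.87) = 6.960 / 7.090 = 0.982.

0.982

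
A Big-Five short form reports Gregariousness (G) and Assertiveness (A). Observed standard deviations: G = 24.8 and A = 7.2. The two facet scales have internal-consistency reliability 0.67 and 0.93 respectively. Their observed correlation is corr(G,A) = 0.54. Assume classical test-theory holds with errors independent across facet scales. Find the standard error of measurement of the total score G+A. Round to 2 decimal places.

Var(total) = 666.88 + 192.845 = 859.725.
True-score variance = 460.288 + 192.845 = 653.133, so reliability = 0.7597.
Error variance = 859.725 − 653.133 = 206.592; SEM = √206.592 = 14.37.

14.37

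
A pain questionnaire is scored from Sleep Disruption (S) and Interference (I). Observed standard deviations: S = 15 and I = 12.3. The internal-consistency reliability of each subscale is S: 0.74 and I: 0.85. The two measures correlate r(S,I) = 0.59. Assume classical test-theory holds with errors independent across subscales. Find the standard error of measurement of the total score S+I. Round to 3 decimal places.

Var(total) = 376.29 + 217.71 = 594.
True-score variance = 295.096 + 217.71 = 512.806, so reliability = 0.8633.
Error variance = 594 − 512.806 = 81.1935; SEM = √81.1935 = 9.011.

9.011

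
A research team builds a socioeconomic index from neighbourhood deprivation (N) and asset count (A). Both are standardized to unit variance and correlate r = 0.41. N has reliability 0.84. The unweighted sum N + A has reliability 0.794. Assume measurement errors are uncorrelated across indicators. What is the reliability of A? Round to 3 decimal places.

0.579

Var(N+A) = 2 + 2·0.41 = 2.820.
True-score variance = ρ_N + ρ_A + 2·0.41, so 0.794 = (0.84 + ρ_A + 0.82) / 2.820.
ρ_A = 0.794·2.820 − 0.84 − 0.82 = 0.579.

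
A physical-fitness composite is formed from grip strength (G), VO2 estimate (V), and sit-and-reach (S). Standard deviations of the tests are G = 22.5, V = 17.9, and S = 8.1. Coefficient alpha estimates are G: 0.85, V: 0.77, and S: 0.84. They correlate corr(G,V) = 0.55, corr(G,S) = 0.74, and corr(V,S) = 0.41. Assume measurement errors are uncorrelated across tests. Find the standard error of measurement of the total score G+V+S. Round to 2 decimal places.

12.65

Var(total) = 892.27 + 831.647 = 1723.92.
True-score variance = 732.141 + 831.647 = 1563.79, so reliability = 0.9071.
Error variance = 1723.92 − 1563.79 = 160.129; SEM = √160.129 = 12.65.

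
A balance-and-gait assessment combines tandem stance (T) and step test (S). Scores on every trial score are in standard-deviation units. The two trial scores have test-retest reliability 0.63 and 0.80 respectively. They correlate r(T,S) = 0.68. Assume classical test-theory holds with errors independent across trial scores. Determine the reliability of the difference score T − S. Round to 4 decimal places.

Var(T−S) = 1 + 1 − 2·0.68 = 2 − 1.36 = 0.64.
Under uncorrelated errors the observed covariances equal the true-score covariances, so only the own-variance terms attenuate.
True-score variance = [0.63 + 0.80] − 1.36 = 1.43 − 1.36 = 0.07.
Reliability = 0.07 / 0.64 = 0.1094.

0.1094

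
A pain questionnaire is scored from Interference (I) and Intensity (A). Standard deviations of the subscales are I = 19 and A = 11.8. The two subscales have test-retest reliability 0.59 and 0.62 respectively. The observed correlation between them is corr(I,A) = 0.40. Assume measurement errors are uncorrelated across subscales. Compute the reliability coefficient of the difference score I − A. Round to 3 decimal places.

0.374

Var(I−A) = 19² + 11.8² − 2·19·11.8·0.40 = 500.24 − 179.36 = 320.88.
Because errors are independent across components, Cov(Tᵢ,Tⱼ) = Cov(Xᵢ,Xⱼ); the off-diagonal part of the true-score variance is the same as above.
True-score variance = [19²·0.59 + 11.8²·0.62] − 179.36 = 299.319 − 179.36 = 119.959.
Reliability = 119.959 / 320.88 = 0.374.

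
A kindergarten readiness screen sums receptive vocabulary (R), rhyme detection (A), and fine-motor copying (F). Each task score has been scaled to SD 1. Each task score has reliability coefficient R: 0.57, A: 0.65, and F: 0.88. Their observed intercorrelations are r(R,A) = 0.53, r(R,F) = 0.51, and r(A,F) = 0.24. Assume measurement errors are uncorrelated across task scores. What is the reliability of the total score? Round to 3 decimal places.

Var(R+A+F) = 3 + 2·[0.53 + 0.51 + 0.24] = 3 + 2.56 = 5.56.
With uncorrelated errors the cross-covariances are all true-score covariance, so they carry over unchanged; only the diagonal terms shrink to ρᵢσᵢ².
True-score variance = [0.57 + 0.65 + 0.88] + 2.56 = 2.1 + 2.56 = 4.66.
Reliability = 4.66 / 5.56 = 0.838.

0.838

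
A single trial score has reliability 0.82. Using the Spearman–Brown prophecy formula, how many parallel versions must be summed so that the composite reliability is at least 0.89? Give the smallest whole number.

k ≥ ρ*(1−ρ₁)/(ρ₁(1−ρ*)) = 0.89·0.18 / (0.82·0.11) = 1.776.
Smallest integer k = 2.

2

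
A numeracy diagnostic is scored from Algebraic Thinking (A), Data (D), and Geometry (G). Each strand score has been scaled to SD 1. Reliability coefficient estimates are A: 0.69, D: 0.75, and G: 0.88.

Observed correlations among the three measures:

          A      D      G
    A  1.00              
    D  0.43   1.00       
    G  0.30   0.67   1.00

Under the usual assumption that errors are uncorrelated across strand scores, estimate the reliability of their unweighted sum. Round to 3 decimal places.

Var(A+D+G) = 3 + 2·[0.43 + 0.30 + 0.67] = 3 + 2.8 = 5.8.
Because errors are independent across components, Cov(Tᵢ,Tⱼ) = Cov(Xᵢ,Xⱼ); the off-diagonal part of the true-score variance is the same as above.
True-score variance = [0.69 + 0.75 + 0.88] + 2.8 = 2.32 + 2.8 = 5.12.
Reliability = 5.12 / 5.8 = 0.883.

0.883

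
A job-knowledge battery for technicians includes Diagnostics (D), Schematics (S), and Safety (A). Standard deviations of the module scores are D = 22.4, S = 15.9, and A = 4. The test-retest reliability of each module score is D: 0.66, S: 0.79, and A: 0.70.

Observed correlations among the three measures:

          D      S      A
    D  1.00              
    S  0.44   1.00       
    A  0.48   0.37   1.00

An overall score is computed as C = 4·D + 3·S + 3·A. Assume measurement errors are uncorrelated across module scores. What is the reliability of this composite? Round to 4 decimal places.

0.7925

Var(C) = 4²·22.4² + 3²·15.9² + 3²·4² + 2·[12·22.4·15.9·0.44 + 12·22.4·4·0.48 + 9·15.9·4·0.37] = 10447.4 + 5216.82 = 15664.3.
Under uncorrelated errors the observed covariances equal the true-score covariances, so only the own-variance terms attenuate.
True-score variance = [4²·22.4²·0.66 + 3²·15.9²·0.79 + 3²·4²·0.70] + 5216.82 = 7196.86 + 5216.82 = 12413.7.
Reliability = 12413.7 / 15664.3 = 0.7925.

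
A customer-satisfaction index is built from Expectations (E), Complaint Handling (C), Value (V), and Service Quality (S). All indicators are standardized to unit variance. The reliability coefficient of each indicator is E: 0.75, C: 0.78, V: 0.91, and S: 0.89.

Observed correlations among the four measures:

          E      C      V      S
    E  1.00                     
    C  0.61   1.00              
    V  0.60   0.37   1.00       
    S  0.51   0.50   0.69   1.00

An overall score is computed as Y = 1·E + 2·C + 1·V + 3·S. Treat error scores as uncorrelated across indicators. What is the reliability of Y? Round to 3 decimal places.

0.934

Var(Y) = 1 + 2² + 1 + 3² + 2·[2·0.61 + 0.60 + 3·0.51 + 2·0.37 + 6·0.50 + 3·0.69] = 15 + 18.32 = 33.32.
Because errors are independent across components, Cov(Tᵢ,Tⱼ) = Cov(Xᵢ,Xⱼ); the off-diagonal part of the true-score variance is the same as above.
True-score variance = [0.75 + 2²·0.78 + 0.91 + 3²·0.89] + 18.32 = 12.79 + 18.32 = 31.11.
Reliability = 31.11 / 33.32 = 0.934.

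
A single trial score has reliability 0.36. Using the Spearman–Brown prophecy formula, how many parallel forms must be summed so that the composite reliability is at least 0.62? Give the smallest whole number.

3

k ≥ ρ*(1−ρ₁)/(ρ₁(1−ρ*)) = 0.62·0.64 / (0.36·0.38) = 2.901.
Smallest integer k = 3.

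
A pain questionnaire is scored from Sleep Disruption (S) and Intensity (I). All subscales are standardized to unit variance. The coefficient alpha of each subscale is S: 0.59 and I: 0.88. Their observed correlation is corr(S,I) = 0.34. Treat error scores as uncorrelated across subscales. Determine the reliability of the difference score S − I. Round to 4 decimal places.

Var(S−I) = 1 + 1 − 2·0.34 = 2 − 0.68 = 1.32.
Because errors are independent across components, Cov(Tᵢ,Tⱼ) = Cov(Xᵢ,Xⱼ); the off-diagonal part of the true-score variance is the same as above.
True-score variance = [0.59 + 0.88] − 0.68 = 1.47 − 0.68 = 0.79.
Reliability = 0.79 / 1.32 = 0.5985.

0.5985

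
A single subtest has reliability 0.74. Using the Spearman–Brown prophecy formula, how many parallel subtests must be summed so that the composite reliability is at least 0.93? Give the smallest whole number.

5

k ≥ ρ*(1−ρ₁)/(ρ₁(1−ρ*)) = 0.93·0.26 / (0.74·0.07) = 4.668.
Smallest integer k = 5.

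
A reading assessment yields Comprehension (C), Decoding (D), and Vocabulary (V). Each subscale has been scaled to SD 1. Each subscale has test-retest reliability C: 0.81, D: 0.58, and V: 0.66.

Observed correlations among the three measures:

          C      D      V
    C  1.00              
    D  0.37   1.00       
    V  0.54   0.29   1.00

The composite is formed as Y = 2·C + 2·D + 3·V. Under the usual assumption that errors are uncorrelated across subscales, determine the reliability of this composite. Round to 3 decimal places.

Var(Y) = 2² + 2² + 3² + 2·[4·0.37 + 6·0.54 + 6·0.29] = 17 + 12.92 = 29.92.
Under uncorrelated errors the observed covariances equal the true-score covariances, so only the own-variance terms attenuate.
True-score variance = [2²·0.81 + 2²·0.58 + 3²·0.66] + 12.92 = 11.5 + 12.92 = 24.42.
Reliability = 24.42 / 29.92 = 0.816.

0.816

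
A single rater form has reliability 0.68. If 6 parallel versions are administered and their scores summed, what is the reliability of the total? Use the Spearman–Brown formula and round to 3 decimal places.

ρ_k = kρ / (1 + (k−1)ρ) = 6·0.68 / (1 + 5·0.68) = 4.080 / 4.400 = 0.927.

0.927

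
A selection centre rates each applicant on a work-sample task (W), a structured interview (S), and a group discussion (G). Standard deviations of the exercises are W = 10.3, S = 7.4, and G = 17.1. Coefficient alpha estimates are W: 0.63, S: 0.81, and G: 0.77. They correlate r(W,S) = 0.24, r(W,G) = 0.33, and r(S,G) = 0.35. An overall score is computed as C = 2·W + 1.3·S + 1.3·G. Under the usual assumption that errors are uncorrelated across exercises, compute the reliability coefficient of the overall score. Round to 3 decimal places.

Var(C) = 2²·10.3² + 1.3²·7.4² + 1.3²·17.1² + 2·[2.6·10.3·7.4·0.24 + 2.6·10.3·17.1·0.33 + 1.69·7.4·17.1·0.35] = 1011.08 + 547.058 = 1558.14.
With uncorrelated errors the cross-covariances are all true-score covariance, so they carry over unchanged; only the diagonal terms shrink to ρᵢσᵢ².
True-score variance = [2²·10.3²·0.63 + 1.3²·7.4²·0.81 + 1.3²·17.1²·0.77] + 547.058 = 722.821 + 547.058 = 1269.88.
Reliability = 1269.88 / 1558.14 = 0.815.

0.815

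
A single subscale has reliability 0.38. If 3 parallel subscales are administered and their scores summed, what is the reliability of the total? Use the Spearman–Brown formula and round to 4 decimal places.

ρ_k = kρ / (1 + (k−1)ρ) = 3·0.38 / (1 + 2·0.38) = 1.140 / 1.760 = 0.6477.

0.6477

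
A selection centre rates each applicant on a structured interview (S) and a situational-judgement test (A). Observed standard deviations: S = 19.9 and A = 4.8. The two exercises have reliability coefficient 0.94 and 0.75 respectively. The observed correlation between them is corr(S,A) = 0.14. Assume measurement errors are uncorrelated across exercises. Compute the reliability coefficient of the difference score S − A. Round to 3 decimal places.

0.925

Var(S−A) = 19.9² + 4.8² − 2·19.9·4.8·0.14 = 419.05 − 26.7456 = 392.304.
Under uncorrelated errors the observed covariances equal the true-score covariances, so only the own-variance terms attenuate.
True-score variance = [19.9²·0.94 + 4.8²·0.75] − 26.7456 = 389.529 − 26.7456 = 362.784.
Reliability = 362.784 / 392.304 = 0.925.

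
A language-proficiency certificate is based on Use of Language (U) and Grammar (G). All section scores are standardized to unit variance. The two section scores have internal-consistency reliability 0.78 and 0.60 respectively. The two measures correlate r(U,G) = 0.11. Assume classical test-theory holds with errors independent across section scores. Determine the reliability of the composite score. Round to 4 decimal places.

Var(U+G) = 2 + 2·[0.11] = 2 + 0.22 = 2.22.
Because errors are independent across components, Cov(Tᵢ,Tⱼ) = Cov(Xᵢ,Xⱼ); the off-diagonal part of the true-score variance is the same as above.
True-score variance = [0.78 + 0.60] + 0.22 = 1.38 + 0.22 = 1.6.
Reliability = 1.6 / 2.22 = 0.7207.

0.7207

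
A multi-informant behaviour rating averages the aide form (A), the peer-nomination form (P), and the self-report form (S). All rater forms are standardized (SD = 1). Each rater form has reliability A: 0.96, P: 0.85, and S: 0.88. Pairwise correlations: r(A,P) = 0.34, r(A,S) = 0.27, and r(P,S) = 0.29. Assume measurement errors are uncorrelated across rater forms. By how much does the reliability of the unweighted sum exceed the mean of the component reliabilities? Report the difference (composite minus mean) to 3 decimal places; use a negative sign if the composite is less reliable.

Var(sum) = 3 + 1.8 = 4.8; true-score variance = 2.69 + 1.8 = 4.49; composite reliability = 0.9354.
Mean component reliability = 0.8967.
Difference = 0.9354 − 0.8967 = 0.039.

0.039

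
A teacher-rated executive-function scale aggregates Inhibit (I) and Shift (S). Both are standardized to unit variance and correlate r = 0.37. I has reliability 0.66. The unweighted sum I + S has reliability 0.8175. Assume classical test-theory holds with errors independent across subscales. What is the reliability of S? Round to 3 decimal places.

0.840

Var(I+S) = 2 + 2·0.37 = 2.740.
True-score variance = ρ_I + ρ_S + 2·0.37, so 0.8175 = (0.66 + ρ_S + 0.74) / 2.740.
ρ_S = 0.8175·2.740 − 0.66 − 0.74 = 0.840.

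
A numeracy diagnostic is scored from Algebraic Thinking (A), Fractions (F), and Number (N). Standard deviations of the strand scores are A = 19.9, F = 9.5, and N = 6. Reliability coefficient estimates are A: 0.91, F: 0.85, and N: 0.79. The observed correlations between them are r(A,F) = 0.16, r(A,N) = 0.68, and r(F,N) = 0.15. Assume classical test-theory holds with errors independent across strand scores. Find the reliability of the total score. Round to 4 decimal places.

0.9256

Var(A+F+N) = 19.9² + 9.5² + 6² + 2·[19.9·9.5·0.16 + 19.9·6·0.68 + 9.5·6·0.15] = 522.26 + 239.98 = 762.24.
With uncorrelated errors the cross-covariances are all true-score covariance, so they carry over unchanged; only the diagonal terms shrink to ρᵢσᵢ².
True-score variance = [19.9²·0.91 + 9.5²·0.85 + 6²·0.79] + 239.98 = 465.522 + 239.98 = 705.502.
Reliability = 705.502 / 762.24 = 0.9256.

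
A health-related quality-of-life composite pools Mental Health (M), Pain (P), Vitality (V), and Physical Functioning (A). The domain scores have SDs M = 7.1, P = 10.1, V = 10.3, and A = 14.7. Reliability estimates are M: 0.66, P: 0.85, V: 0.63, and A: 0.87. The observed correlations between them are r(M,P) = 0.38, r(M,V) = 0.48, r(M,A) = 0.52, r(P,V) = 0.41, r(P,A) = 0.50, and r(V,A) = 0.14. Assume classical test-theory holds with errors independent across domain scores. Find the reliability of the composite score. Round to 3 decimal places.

0.899

Var(M+P+V+A) = 7.1² + 10.1² + 10.3² + 14.7² + 2·[7.1·10.1·0.38 + 7.1·10.3·0.48 + 7.1·14.7·0.52 + 10.1·10.3·0.41 + 10.1·14.7·0.50 + 10.3·14.7·0.14] = 474.6 + 509.419 = 984.019.
With uncorrelated errors the cross-covariances are all true-score covariance, so they carry over unchanged; only the diagonal terms shrink to ρᵢσᵢ².
True-score variance = [7.1²·0.66 + 10.1²·0.85 + 10.3²·0.63 + 14.7²·0.87] + 509.419 = 374.814 + 509.419 = 884.233.
Reliability = 884.233 / 984.019 = 0.899.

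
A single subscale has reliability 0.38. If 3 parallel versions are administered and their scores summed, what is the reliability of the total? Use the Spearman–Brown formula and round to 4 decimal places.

ρ_k = kρ / (1 + (k−1)ρ) = 3·0.38 / (1 + 2·0.38) = 1.140 / 1.760 = 0.6477.

0.6477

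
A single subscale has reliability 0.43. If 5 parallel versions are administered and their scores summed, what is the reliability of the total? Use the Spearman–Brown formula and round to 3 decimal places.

0.790

ρ_k = kρ / (1 + (k−1)ρ) = 5·0.43 / (1 + 4·0.43) = 2.150 / 2.720 = 0.790.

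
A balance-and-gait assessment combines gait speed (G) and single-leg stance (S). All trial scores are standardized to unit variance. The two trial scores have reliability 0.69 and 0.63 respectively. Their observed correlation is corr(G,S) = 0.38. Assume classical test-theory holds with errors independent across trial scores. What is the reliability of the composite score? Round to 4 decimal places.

0.7536

Var(G+S) = 2 + 2·[0.38] = 2 + 0.76 = 2.76.
Under uncorrelated errors the observed covariances equal the true-score covariances, so only the own-variance terms attenuate.
True-score variance = [0.69 + 0.63] + 0.76 = 1.32 + 0.76 = 2.08.
Reliability = 2.08 / 2.76 = 0.7536.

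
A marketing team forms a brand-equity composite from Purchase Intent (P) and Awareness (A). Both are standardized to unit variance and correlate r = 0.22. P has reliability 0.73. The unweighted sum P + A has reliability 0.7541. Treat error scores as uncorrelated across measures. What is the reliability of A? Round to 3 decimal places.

0.670

Var(P+A) = 2 + 2·0.22 = 2.440.
True-score variance = ρ_P + ρ_A + 2·0.22, so 0.7541 = (0.73 + ρ_A + 0.44) / 2.440.
ρ_A = 0.7541·2.440 − 0.73 − 0.44 = 0.670.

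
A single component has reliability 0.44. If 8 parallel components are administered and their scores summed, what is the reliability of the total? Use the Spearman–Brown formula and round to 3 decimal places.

ρ_k = kρ / (1 + (k−1)ρ) = 8·0.44 / (1 + 7·0.44) = 3.520 / 4.080 = 0.863.

0.863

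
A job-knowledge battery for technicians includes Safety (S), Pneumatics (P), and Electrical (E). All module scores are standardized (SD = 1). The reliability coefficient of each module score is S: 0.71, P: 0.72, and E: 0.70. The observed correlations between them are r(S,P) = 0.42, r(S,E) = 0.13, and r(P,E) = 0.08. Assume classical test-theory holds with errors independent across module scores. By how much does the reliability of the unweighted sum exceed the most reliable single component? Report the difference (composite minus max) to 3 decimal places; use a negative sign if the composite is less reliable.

Var(sum) = 3 + 1.26 = 4.26; true-score variance = 2.13 + 1.26 = 3.39; composite reliability = 0.7958.
Max component reliability = 0.7200.
Difference = 0.7958 − 0.7200 = 0.076.

0.076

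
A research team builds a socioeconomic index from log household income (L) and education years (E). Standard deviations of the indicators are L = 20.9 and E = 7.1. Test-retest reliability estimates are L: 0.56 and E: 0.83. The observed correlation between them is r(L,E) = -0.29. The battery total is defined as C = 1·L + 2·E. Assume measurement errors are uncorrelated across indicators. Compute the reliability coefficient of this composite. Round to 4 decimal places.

Var(C) = 20.9² + 2²·7.1² + 2·[2·20.9·7.1·(-0.29)] = 638.45 − 172.132 = 466.318.
Because errors are independent across components, Cov(Tᵢ,Tⱼ) = Cov(Xᵢ,Xⱼ); the off-diagonal part of the true-score variance is the same as above.
True-score variance = [20.9²·0.56 + 2²·7.1²·0.83] − 172.132 = 411.975 − 172.132 = 239.842.
Reliability = 239.842 / 466.318 = 0.5143.

0.5143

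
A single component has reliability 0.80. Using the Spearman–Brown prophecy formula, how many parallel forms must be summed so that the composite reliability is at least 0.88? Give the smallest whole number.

k ≥ ρ*(1−ρ₁)/(ρ₁(1−ρ*)) = 0.88·0.20 / (0.80·0.12) = 1.833.
Smallest integer k = 2.

2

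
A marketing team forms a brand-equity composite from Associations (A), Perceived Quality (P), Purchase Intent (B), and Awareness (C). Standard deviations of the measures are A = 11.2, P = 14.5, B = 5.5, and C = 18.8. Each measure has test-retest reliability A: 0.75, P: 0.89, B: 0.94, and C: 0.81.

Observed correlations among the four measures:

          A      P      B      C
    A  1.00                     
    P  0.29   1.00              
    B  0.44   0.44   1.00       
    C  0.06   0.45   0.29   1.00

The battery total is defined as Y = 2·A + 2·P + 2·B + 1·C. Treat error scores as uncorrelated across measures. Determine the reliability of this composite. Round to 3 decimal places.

0.913

Var(Y) = 2²·11.2² + 2²·14.5² + 2²·5.5² + 18.8² + 2·[4·11.2·14.5·0.29 + 4·11.2·5.5·0.44 + 2·11.2·18.8·0.06 + 4·14.5·5.5·0.44 + 2·14.5·18.8·0.45 + 2·5.5·18.8·0.29] = 1817.2 + 1535.48 = 3352.68.
With uncorrelated errors the cross-covariances are all true-score covariance, so they carry over unchanged; only the diagonal terms shrink to ρᵢσᵢ².
True-score variance = [2²·11.2²·0.75 + 2²·14.5²·0.89 + 2²·5.5²·0.94 + 18.8²·0.81] + 1535.48 = 1524.84 + 1535.48 = 3060.31.
Reliability = 3060.31 / 3352.68 = 0.913.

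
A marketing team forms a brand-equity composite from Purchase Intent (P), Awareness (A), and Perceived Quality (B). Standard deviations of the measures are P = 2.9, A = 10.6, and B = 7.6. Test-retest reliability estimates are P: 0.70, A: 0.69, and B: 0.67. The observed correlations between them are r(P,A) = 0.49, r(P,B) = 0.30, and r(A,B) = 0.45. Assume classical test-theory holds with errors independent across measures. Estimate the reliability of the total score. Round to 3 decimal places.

0.808

Var(P+A+B) = 2.9² + 10.6² + 7.6² + 2·[2.9·10.6·0.49 + 2.9·7.6·0.30 + 10.6·7.6·0.45] = 178.53 + 115.853 = 294.383.
With uncorrelated errors the cross-covariances are all true-score covariance, so they carry over unchanged; only the diagonal terms shrink to ρᵢσᵢ².
True-score variance = [2.9²·0.70 + 10.6²·0.69 + 7.6²·0.67] + 115.853 = 122.115 + 115.853 = 237.968.
Reliability = 237.968 / 294.383 = 0.808.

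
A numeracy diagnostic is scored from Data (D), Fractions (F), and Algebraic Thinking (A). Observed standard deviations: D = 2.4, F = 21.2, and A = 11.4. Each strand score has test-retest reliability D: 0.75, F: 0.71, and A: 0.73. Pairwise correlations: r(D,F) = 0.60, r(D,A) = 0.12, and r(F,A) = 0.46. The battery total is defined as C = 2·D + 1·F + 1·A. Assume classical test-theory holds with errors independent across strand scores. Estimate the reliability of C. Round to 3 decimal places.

Var(C) = 2²·2.4² + 21.2² + 11.4² + 2·[2·2.4·21.2·0.60 + 2·2.4·11.4·0.12 + 21.2·11.4·0.46] = 602.44 + 357.59 = 960.03.
Under uncorrelated errors the observed covariances equal the true-score covariances, so only the own-variance terms attenuate.
True-score variance = [2²·2.4²·0.75 + 21.2²·0.71 + 11.4²·0.73] + 357.59 = 431.253 + 357.59 = 788.844.
Reliability = 788.844 / 960.03 = 0.822.

0.822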